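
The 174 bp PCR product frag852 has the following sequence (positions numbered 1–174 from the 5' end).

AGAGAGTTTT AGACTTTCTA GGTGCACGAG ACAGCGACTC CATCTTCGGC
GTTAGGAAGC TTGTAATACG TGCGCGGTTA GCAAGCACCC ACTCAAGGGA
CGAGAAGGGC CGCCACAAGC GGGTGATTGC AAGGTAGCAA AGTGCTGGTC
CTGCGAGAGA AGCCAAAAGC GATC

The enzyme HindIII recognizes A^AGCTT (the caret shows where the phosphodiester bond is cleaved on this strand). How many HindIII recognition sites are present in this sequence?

1

AAGCTT occurs starting at position 57.
HindIII cuts at 1 site.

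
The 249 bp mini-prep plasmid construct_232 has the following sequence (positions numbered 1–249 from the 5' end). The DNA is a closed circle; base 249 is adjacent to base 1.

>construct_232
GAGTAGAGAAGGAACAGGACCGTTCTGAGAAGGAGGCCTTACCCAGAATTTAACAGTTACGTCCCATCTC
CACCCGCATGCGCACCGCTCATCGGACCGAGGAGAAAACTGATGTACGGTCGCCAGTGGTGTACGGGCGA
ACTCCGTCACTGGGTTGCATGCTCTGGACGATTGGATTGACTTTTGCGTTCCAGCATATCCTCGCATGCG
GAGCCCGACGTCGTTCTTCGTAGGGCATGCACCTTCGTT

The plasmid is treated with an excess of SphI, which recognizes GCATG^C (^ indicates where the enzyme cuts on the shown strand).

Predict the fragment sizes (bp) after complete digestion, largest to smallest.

SphI sites (GCATGC) start at positions 76, 157, 204, 235.
SphI cuts after base 5 of each site (before the last base), so after positions 80, 161, 208, 239.
Circular molecule, 4 cuts → 4 fragments:
  81–161 → 81 bp
  162–208 → 47 bp
  209–239 → 31 bp
  240–249 then 1–80 → 10 + 80 = 90 bp
Sorted largest to smallest: 90, 81, 47, 31 bp.

90, 81, 47, 31 bp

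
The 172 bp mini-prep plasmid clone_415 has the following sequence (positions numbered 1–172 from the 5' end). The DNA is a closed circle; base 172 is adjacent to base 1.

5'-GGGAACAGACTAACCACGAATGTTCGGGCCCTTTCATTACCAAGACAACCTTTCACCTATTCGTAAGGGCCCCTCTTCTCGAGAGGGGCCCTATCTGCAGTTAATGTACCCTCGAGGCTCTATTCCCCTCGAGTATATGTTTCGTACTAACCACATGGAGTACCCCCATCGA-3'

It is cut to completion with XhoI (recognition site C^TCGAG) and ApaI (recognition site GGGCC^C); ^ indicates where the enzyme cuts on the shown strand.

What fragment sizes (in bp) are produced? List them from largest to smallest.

XhoI sites (CTCGAG) start at positions 78, 111, 128.
XhoI cuts after the first base of each site, so after positions 78, 111, 128.
ApaI sites (GGGCCC) start at positions 26, 67, 86.
ApaI cuts after base 5 of each site (before the last base), so after positions 30, 71, 90.
Combined cut positions: 30, 71, 78, 90, 111, 128.
Circular molecule, 6 cuts → 6 fragments:
  31–71 → 41 bp
  72–78 → 7 bp
  79–90 → 12 bp
  91–111 → 21 bp
  112–128 → 17 bp
  129–172 then 1–30 → 44 + 30 = 74 bp
Sorted largest to smallest: 74, 41, 21, 17, 12, 7 bp.

74, 41, 21, 17, 12, 7 bp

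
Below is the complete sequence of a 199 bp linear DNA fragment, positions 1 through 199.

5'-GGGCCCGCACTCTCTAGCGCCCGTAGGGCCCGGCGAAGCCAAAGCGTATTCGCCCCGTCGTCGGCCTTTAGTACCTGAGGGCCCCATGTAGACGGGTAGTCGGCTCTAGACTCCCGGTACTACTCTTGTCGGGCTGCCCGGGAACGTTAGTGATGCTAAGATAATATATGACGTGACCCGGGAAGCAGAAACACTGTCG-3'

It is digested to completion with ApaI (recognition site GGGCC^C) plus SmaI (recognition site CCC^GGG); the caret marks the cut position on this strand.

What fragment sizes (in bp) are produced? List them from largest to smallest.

56, 53, 40, 25, 20, 5 bp

ApaI sites (GGGCCC) start at positions 1, 26, 79.
ApaI cuts after base 5 of each site (before the last base), so after positions 5, 30, 83.
SmaI sites (CCCGGG) start at positions 137, 177.
SmaI cuts after base 3 of each site, so after positions 139, 179.
Combined cut positions: 5, 30, 83, 139, 179.
Linear molecule, 5 cuts → 6 fragments:
  1–5 → 5 bp
  6–30 → 25 bp
  31–83 → 53 bp
  84–139 → 56 bp
  140–179 → 40 bp
  180–199 → 20 bp
Sorted largest to smallest: 56, 53, 40, 25, 20, 5 bp.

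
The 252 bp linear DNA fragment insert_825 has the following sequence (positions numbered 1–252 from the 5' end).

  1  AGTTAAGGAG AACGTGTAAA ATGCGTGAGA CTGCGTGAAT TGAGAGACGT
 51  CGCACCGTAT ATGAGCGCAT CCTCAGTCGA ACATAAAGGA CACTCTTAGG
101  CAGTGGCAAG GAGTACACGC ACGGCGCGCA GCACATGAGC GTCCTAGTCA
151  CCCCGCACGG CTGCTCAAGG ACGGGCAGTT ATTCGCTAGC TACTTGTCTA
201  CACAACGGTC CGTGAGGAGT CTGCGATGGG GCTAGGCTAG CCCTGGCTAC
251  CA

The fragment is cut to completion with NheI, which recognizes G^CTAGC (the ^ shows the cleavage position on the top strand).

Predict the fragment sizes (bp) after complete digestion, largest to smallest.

185, 51, 16 bp

NheI sites (GCTAGC) start at positions 185, 236.
NheI cuts after the first base of each site, so after positions 185, 236.
Linear molecule, 2 cuts → 3 fragments:
  1–185 → 185 bp
  186–236 → 51 bp
  237–252 → 16 bp
Sorted largest to smallest: 185, 51, 16 bp.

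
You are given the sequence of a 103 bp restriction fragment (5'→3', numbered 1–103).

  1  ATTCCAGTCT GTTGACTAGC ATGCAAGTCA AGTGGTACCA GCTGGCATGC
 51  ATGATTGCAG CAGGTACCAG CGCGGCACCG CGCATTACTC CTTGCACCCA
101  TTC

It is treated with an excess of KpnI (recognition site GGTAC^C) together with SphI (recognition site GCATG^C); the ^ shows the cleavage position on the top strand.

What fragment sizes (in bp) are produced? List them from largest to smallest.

KpnI sites (GGTACC) start at positions 34, 63.
KpnI cuts after base 5 of each site (before the last base), so after positions 38, 67.
SphI sites (GCATGC) start at positions 19, 45.
SphI cuts after base 5 of each site (before the last base), so after positions 23, 49.
Combined cut positions: 23, 38, 49, 67.
Linear molecule, 4 cuts → 5 fragments:
  1–23 → 23 bp
  24–38 → 15 bp
  39–49 → 11 bp
  50–67 → 18 bp
  68–103 → 36 bp
Sorted largest to smallest: 36, 23, 18, 15, 11 bp.

36, 23, 18, 15, 11 bp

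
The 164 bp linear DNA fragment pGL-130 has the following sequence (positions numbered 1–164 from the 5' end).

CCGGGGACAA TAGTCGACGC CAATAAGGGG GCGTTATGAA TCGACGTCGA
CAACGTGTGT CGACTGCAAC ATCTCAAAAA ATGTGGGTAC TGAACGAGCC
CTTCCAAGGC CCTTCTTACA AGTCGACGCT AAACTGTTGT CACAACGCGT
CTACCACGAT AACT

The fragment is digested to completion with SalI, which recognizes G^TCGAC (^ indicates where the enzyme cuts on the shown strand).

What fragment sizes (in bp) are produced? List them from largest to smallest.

63, 42, 33, 13, 13 bp

SalI sites (GTCGAC) start at positions 13, 46, 59, 122.
SalI cuts after the first base of each site, so after positions 13, 46, 59, 122.
Linear molecule, 4 cuts → 5 fragments:
  1–13 → 13 bp
  14–46 → 33 bp
  47–59 → 13 bp
  60–122 → 63 bp
  123–164 → 42 bp
Sorted largest to smallest: 63, 42, 33, 13, 13 bp.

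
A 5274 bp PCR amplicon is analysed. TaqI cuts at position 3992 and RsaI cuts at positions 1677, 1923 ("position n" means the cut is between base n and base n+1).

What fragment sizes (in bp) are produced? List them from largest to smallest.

2069, 1677, 1282, 246 bp

Combined cut positions (sorted): 1677, 1923, 3992.
Linear molecule, 3 cuts → 4 fragments:
  1677 − 0 = 1677 bp
  1923 − 1677 = 246 bp
  3992 − 1923 = 2069 bp
  5274 − 3992 = 1282 bp
Sorted largest to smallest: 2069, 1677, 1282, 246 bp.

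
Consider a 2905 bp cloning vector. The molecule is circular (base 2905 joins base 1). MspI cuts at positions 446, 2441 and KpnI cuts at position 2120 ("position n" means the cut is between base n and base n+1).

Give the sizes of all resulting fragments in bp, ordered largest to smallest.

1674, 910, 321 bp

Combined cut positions (sorted): 446, 2120, 2441.
Circular molecule, 3 cuts → 3 fragments:
  2120 − 446 = 1674 bp
  2441 − 2120 = 321 bp
  wrap: 2905 − 2441 + 446 = 910 bp
Sorted largest to smallest: 1674, 910, 321 bp.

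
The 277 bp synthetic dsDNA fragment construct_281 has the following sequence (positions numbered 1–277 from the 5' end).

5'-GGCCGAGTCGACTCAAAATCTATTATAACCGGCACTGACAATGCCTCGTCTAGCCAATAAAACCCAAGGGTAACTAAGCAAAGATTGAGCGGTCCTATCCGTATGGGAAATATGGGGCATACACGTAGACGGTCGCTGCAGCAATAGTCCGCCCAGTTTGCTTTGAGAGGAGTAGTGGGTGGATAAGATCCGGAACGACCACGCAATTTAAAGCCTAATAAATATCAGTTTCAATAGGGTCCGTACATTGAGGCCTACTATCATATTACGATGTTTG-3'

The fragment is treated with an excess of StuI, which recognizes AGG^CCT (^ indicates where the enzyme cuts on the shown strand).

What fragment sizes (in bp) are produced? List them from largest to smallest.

The StuI site (AGGCCT) starts at position 251.
StuI cuts after base 3 of each site, so after position 253.
Linear molecule, 1 cut → 2 fragments:
  1–253 → 253 bp
  254–277 → 24 bp
Sorted largest to smallest: 253, 24 bp.

253, 24 bp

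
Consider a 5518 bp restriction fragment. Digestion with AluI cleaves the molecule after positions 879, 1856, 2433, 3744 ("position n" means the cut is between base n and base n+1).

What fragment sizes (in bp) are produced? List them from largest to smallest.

Linear molecule, 4 cuts → 5 fragments:
  879 − 0 = 879 bp
  1856 − 879 = 977 bp
  2433 − 1856 = 577 bp
  3744 − 2433 = 1311 bp
  5518 − 3744 = 1774 bp
Sorted largest to smallest: 1774, 1311, 977, 879, 577 bp.

1774, 1311, 977, 879, 577 bp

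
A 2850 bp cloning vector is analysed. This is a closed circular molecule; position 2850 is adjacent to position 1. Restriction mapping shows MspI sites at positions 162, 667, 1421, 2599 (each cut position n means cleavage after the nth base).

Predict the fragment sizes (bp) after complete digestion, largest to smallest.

Circular molecule, 4 cuts → 4 fragments:
  667 − 162 = 505 bp
  1421 − 667 = 754 bp
  2599 − 1421 = 1178 bp
  wrap: 2850 − 2599 + 162 = 413 bp
Sorted largest to smallest: 1178, 754, 505, 413 bp.

1178, 754, 505, 413 bp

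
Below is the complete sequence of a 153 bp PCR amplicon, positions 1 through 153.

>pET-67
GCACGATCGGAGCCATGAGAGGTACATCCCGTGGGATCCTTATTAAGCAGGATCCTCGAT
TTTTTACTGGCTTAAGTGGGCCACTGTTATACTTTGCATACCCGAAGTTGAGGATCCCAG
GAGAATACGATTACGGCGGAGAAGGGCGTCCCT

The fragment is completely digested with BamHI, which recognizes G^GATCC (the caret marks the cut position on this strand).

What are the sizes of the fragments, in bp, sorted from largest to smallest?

62, 41, 34, 16 bp

BamHI sites (GGATCC) start at positions 34, 50, 112.
BamHI cuts after the first base of each site, so after positions 34, 50, 112.
Linear molecule, 3 cuts → 4 fragments:
  1–34 → 34 bp
  35–50 → 16 bp
  51–112 → 62 bp
  113–153 → 41 bp
Sorted largest to smallest: 62, 41, 34, 16 bp.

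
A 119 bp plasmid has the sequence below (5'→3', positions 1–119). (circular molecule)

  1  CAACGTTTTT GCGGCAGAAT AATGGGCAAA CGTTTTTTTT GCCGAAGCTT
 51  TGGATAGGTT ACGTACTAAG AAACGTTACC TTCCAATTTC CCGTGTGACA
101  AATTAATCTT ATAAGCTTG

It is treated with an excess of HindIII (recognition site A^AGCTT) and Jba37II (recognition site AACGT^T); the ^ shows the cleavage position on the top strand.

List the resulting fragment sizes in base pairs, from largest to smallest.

37, 31, 27, 12, 12 bp

HindIII sites (AAGCTT) start at positions 45, 113.
HindIII cuts after the first base of each site, so after positions 45, 113.
Jba37II sites (AACGTT) start at positions 2, 29, 72.
Jba37II cuts after base 5 of each site (before the last base), so after positions 6, 33, 76.
Combined cut positions: 6, 33, 45, 76, 113.
Circular molecule, 5 cuts → 5 fragments:
  7–33 → 27 bp
  34–45 → 12 bp
  46–76 → 31 bp
  77–113 → 37 bp
  114–119 then 1–6 → 6 + 6 = 12 bp
Sorted largest to smallest: 37, 31, 27, 12, 12 bp.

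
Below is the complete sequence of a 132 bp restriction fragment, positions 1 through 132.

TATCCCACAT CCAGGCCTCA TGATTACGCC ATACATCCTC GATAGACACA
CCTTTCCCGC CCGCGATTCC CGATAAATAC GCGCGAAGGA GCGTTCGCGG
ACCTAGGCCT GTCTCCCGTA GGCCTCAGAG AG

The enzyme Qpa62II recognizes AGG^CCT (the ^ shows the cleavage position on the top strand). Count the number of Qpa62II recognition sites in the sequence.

3

AGGCCT occurs starting at positions 13, 105, 120.
Qpa62II cuts at 3 sites.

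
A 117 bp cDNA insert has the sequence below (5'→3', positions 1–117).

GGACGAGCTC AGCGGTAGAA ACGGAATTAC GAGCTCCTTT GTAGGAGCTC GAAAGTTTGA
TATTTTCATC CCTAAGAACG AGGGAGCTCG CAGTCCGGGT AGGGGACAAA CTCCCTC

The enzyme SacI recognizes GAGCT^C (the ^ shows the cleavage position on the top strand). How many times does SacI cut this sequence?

GAGCTC occurs starting at positions 5, 31, 45, 84.
SacI cuts at 4 sites.

4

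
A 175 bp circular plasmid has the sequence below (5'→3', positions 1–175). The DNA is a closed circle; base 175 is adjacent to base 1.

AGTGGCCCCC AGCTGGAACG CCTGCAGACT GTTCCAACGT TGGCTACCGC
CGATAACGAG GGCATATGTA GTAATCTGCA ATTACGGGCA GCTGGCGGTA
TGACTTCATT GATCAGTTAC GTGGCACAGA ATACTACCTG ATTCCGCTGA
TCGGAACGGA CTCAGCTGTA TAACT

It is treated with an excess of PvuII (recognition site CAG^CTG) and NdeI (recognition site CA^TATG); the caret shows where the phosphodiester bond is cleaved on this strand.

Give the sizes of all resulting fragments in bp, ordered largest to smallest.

74, 52, 27, 22 bp

PvuII sites (CAGCTG) start at positions 10, 89, 163.
PvuII cuts after base 3 of each site, so after positions 12, 91, 165.
The NdeI site (CATATG) starts at position 63.
NdeI cuts after base 2 of each site, so after position 64.
Combined cut positions: 12, 64, 91, 165.
Circular molecule, 4 cuts → 4 fragments:
  13–64 → 52 bp
  65–91 → 27 bp
  92–165 → 74 bp
  166–175 then 1–12 → 10 + 12 = 22 bp
Sorted largest to smallest: 74, 52, 27, 22 bp.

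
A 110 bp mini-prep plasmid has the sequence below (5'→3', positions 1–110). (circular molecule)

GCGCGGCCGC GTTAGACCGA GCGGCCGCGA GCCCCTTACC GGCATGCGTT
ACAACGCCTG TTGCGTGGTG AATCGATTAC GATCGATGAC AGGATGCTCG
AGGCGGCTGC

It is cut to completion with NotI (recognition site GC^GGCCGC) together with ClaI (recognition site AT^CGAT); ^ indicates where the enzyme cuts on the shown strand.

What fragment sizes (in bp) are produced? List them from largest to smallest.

51, 31, 18, 10 bp

NotI sites (GCGGCCGC) start at positions 3, 21.
NotI cuts after base 2 of each site, so after positions 4, 22.
ClaI sites (ATCGAT) start at positions 72, 82.
ClaI cuts after base 2 of each site, so after positions 73, 83.
Combined cut positions: 4, 22, 73, 83.
Circular molecule, 4 cuts → 4 fragments:
  5–22 → 18 bp
  23–73 → 51 bp
  74–83 → 10 bp
  84–110 then 1–4 → 27 + 4 = 31 bp
Sorted largest to smallest: 51, 31, 18, 10 bp.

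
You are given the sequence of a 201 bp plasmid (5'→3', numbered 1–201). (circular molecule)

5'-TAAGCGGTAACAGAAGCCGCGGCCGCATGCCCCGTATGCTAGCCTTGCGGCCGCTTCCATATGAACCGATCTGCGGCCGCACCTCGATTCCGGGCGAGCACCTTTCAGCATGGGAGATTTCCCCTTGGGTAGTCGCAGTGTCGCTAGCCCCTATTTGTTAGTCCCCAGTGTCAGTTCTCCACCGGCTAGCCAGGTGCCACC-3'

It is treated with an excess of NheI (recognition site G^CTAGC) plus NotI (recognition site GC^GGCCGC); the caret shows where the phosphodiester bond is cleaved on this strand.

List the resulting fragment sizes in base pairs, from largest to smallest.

69, 42, 36, 26, 18, 10 bp

NheI sites (GCTAGC) start at positions 38, 143, 185.
NheI cuts after the first base of each site, so after positions 38, 143, 185.
NotI sites (GCGGCCGC) start at positions 19, 47, 73.
NotI cuts after base 2 of each site, so after positions 20, 48, 74.
Combined cut positions: 20, 38, 48, 74, 143, 185.
Circular molecule, 6 cuts → 6 fragments:
  21–38 → 18 bp
  39–48 → 10 bp
  49–74 → 26 bp
  75–143 → 69 bp
  144–185 → 42 bp
  186–201 then 1–20 → 16 + 20 = 36 bp
Sorted largest to smallest: 69, 42, 36, 26, 18, 10 bp.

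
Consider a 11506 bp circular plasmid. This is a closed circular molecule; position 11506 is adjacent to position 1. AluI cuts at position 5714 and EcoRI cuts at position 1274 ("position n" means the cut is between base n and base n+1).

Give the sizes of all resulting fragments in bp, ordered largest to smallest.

7066, 4440 bp

Combined cut positions (sorted): 1274, 5714.
Circular molecule, 2 cuts → 2 fragments:
  5714 − 1274 = 4440 bp
  wrap: 11506 − 5714 + 1274 = 7066 bp
Sorted largest to smallest: 7066, 4440 bp.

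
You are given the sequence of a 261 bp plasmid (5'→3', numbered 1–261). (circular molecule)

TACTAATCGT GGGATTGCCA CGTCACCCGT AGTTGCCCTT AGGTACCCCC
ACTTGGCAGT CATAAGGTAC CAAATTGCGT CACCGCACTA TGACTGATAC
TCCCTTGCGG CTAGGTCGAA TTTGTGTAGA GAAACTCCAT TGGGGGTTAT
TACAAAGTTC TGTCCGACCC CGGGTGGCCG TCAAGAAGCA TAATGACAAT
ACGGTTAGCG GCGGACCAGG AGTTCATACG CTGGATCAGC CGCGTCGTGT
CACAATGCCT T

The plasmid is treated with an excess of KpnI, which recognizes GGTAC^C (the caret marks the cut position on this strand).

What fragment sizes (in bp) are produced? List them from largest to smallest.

KpnI sites (GGTACC) start at positions 42, 66.
KpnI cuts after base 5 of each site (before the last base), so after positions 46, 70.
Circular molecule, 2 cuts → 2 fragments:
  47–70 → 24 bp
  71–261 then 1–46 → 191 + 46 = 237 bp
Sorted largest to smallest: 237, 24 bp.

237, 24 bp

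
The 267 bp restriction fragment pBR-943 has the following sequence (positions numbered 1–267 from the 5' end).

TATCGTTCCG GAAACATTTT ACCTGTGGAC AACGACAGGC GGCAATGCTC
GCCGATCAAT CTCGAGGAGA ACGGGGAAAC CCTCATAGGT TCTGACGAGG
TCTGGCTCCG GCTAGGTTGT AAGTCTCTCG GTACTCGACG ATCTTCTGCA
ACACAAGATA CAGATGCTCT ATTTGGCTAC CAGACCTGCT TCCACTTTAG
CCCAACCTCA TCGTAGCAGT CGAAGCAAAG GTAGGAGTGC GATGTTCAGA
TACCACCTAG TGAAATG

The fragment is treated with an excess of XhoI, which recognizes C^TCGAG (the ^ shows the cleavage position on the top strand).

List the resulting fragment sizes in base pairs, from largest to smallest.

206, 61 bp

The XhoI site (CTCGAG) starts at position 61.
XhoI cuts after the first base of each site, so after position 61.
Linear molecule, 1 cut → 2 fragments:
  1–61 → 61 bp
  62–267 → 206 bp
Sorted largest to smallest: 206, 61 bp.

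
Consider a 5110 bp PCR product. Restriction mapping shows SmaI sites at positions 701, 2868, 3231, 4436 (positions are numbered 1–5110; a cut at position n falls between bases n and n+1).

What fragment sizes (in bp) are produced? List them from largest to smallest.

2167, 1205, 701, 674, 363 bp

Linear molecule, 4 cuts → 5 fragments:
  701 − 0 = 701 bp
  2868 − 701 = 2167 bp
  3231 − 2868 = 363 bp
  4436 − 3231 = 1205 bp
  5110 − 4436 = 674 bp
Sorted largest to smallest: 2167, 1205, 701, 674, 363 bp.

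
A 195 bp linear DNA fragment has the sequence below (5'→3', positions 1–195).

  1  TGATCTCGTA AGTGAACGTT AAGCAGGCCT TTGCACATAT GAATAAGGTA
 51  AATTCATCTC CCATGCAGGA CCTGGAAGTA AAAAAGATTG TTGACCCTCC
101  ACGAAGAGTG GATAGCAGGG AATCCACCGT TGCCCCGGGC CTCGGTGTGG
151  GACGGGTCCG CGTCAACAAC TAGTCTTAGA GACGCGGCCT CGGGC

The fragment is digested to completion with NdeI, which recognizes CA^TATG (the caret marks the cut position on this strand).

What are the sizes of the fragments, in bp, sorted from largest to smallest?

158, 37 bp

The NdeI site (CATATG) starts at position 36.
NdeI cuts after base 2 of each site, so after position 37.
Linear molecule, 1 cut → 2 fragments:
  1–37 → 37 bp
  38–195 → 158 bp
Sorted largest to smallest: 158, 37 bp.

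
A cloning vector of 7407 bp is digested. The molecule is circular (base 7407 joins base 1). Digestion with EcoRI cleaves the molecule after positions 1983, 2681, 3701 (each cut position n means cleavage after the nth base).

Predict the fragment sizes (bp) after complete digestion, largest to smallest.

5689, 1020, 698 bp

Circular molecule, 3 cuts → 3 fragments:
  2681 − 1983 = 698 bp
  3701 − 2681 = 1020 bp
  wrap: 7407 − 3701 + 1983 = 5689 bp
Sorted largest to smallest: 5689, 1020, 698 bp.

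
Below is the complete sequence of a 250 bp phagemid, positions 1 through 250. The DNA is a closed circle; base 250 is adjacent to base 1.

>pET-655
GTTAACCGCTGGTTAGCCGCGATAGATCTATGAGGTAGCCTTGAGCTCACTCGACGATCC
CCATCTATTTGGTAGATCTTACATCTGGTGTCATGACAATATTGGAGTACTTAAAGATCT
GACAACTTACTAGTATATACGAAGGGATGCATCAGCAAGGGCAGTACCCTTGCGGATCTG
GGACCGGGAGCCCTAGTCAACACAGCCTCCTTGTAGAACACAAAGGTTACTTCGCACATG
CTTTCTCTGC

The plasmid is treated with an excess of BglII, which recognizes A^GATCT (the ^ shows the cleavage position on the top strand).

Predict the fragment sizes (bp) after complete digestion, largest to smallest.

BglII sites (AGATCT) start at positions 24, 74, 115.
BglII cuts after the first base of each site, so after positions 24, 74, 115.
Circular molecule, 3 cuts → 3 fragments:
  25–74 → 50 bp
  75–115 → 41 bp
  116–250 then 1–24 → 135 + 24 = 159 bp
Sorted largest to smallest: 159, 50, 41 bp.

159, 50, 41 bp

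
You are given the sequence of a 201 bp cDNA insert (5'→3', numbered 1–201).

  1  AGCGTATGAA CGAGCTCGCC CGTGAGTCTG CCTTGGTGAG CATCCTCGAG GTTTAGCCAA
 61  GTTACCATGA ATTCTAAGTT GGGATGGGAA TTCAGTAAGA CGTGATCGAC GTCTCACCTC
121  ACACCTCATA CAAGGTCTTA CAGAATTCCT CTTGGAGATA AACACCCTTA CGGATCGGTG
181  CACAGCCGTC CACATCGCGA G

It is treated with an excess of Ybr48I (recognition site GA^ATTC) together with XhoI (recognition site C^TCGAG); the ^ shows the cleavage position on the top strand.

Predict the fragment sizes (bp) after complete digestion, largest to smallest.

Ybr48I sites (GAATTC) start at positions 69, 88, 143.
Ybr48I cuts after base 2 of each site, so after positions 70, 89, 144.
The XhoI site (CTCGAG) starts at position 45.
XhoI cuts after the first base of each site, so after position 45.
Combined cut positions: 45, 70, 89, 144.
Linear molecule, 4 cuts → 5 fragments:
  1–45 → 45 bp
  46–70 → 25 bp
  71–89 → 19 bp
  90–144 → 55 bp
  145–201 → 57 bp
Sorted largest to smallest: 57, 55, 45, 25, 19 bp.

57, 55, 45, 25, 19 bp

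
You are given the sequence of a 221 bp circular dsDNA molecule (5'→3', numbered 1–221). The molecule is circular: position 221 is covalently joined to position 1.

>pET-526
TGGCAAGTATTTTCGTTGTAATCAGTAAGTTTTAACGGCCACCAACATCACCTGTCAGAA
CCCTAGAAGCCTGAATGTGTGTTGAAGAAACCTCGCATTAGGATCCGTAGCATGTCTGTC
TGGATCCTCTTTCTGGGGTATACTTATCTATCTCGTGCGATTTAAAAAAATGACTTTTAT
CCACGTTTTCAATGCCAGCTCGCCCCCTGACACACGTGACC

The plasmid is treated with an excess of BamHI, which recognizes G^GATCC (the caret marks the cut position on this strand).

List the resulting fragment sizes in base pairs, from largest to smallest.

BamHI sites (GGATCC) start at positions 101, 122.
BamHI cuts after the first base of each site, so after positions 101, 122.
Circular molecule, 2 cuts → 2 fragments:
  102–122 → 21 bp
  123–221 then 1–101 → 99 + 101 = 200 bp
Sorted largest to smallest: 200, 21 bp.

200, 21 bp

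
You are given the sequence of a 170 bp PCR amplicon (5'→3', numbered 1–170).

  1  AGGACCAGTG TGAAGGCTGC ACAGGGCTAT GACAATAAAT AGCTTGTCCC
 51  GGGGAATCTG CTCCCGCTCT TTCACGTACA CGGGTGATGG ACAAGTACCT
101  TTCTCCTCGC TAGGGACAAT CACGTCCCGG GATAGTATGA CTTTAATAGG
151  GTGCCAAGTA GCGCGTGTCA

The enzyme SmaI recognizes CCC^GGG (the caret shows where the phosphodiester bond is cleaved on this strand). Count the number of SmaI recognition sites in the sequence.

2

CCCGGG occurs starting at positions 48, 126.
SmaI cuts at 2 sites.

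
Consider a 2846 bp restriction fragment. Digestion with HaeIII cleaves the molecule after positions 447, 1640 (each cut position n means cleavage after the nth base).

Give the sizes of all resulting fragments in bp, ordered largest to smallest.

Linear molecule, 2 cuts → 3 fragments:
  447 − 0 = 447 bp
  1640 − 447 = 1193 bp
  2846 − 1640 = 1206 bp
Sorted largest to smallest: 1206, 1193, 447 bp.

1206, 1193, 447 bp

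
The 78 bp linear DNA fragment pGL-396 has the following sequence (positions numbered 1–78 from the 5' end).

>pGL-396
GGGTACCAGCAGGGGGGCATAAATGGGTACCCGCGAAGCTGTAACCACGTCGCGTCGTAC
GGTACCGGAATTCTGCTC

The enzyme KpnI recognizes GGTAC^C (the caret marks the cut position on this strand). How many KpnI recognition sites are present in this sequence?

GGTACC occurs starting at positions 2, 26, 61.
KpnI cuts at 3 sites.

3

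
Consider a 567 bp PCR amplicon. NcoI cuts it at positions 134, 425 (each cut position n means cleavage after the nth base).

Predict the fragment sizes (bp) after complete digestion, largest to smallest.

Linear molecule, 2 cuts → 3 fragments:
  134 − 0 = 134 bp
  425 − 134 = 291 bp
  567 − 425 = 142 bp
Sorted largest to smallest: 291, 142, 134 bp.

291, 142, 134 bp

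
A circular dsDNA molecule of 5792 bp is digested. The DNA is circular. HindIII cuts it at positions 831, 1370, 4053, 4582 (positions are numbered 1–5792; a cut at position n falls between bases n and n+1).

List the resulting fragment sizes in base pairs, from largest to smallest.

Circular molecule, 4 cuts → 4 fragments:
  1370 − 831 = 539 bp
  4053 − 1370 = 2683 bp
  4582 − 4053 = 529 bp
  wrap: 5792 − 4582 + 831 = 2041 bp
Sorted largest to smallest: 2683, 2041, 539, 529 bp.

2683, 2041, 539, 529 bp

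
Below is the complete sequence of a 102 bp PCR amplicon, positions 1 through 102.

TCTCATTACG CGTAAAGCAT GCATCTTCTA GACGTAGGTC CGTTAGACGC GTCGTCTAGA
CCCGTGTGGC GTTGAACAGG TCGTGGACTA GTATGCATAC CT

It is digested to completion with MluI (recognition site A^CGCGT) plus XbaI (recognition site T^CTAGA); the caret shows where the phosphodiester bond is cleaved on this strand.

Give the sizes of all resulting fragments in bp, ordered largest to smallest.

MluI sites (ACGCGT) start at positions 8, 47.
MluI cuts after the first base of each site, so after positions 8, 47.
XbaI sites (TCTAGA) start at positions 27, 55.
XbaI cuts after the first base of each site, so after positions 27, 55.
Combined cut positions: 8, 27, 47, 55.
Linear molecule, 4 cuts → 5 fragments:
  1–8 → 8 bp
  9–27 → 19 bp
  28–47 → 20 bp
  48–55 → 8 bp
  56–102 → 47 bp
Sorted largest to smallest: 47, 20, 19, 8, 8 bp.

47, 20, 19, 8, 8 bp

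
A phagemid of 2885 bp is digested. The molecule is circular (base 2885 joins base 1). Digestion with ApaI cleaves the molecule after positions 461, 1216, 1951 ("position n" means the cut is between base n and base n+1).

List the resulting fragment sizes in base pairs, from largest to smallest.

1395, 755, 735 bp

Circular molecule, 3 cuts → 3 fragments:
  1216 − 461 = 755 bp
  1951 − 1216 = 735 bp
  wrap: 2885 − 1951 + 461 = 1395 bp
Sorted largest to smallest: 1395, 755, 735 bp.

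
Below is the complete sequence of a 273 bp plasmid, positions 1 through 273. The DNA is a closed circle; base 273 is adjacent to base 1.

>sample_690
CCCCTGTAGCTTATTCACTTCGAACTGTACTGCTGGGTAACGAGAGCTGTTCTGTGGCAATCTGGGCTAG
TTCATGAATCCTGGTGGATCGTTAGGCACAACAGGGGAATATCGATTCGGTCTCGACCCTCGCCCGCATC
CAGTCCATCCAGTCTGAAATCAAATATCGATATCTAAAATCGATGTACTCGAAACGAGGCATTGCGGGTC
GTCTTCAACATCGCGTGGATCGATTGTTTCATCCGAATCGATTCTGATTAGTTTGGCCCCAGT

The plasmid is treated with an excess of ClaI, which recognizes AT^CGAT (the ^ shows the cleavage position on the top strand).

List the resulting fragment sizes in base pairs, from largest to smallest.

137, 55, 50, 18, 13 bp

ClaI sites (ATCGAT) start at positions 111, 166, 179, 229, 247.
ClaI cuts after base 2 of each site, so after positions 112, 167, 180, 230, 248.
Circular molecule, 5 cuts → 5 fragments:
  113–167 → 55 bp
  168–180 → 13 bp
  181–230 → 50 bp
  231–248 → 18 bp
  249–273 then 1–112 → 25 + 112 = 137 bp
Sorted largest to smallest: 137, 55, 50, 18, 13 bp.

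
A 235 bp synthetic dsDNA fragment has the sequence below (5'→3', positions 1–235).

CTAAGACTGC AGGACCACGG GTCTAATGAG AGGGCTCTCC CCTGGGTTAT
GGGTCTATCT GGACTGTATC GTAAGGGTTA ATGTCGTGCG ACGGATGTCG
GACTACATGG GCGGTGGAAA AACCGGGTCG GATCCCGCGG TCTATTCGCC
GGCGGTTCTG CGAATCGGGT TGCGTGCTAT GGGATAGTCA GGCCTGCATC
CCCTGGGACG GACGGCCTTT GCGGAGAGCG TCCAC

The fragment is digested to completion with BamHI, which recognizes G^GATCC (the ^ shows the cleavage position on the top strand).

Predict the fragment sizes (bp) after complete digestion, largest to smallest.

130, 105 bp

The BamHI site (GGATCC) starts at position 130.
BamHI cuts after the first base of each site, so after position 130.
Linear molecule, 1 cut → 2 fragments:
  1–130 → 130 bp
  131–235 → 105 bp
Sorted largest to smallest: 130, 105 bp.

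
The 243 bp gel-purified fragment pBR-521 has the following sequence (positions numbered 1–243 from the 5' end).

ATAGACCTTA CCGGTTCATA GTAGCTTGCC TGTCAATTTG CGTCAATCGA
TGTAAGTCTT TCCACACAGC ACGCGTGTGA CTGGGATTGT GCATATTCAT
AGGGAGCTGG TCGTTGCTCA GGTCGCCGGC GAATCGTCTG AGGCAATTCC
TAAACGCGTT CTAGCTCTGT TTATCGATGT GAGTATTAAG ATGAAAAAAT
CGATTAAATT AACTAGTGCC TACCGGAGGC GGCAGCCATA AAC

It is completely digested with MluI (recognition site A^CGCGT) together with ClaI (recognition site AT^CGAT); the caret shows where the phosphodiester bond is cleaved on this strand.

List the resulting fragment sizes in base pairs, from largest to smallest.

MluI sites (ACGCGT) start at positions 71, 154.
MluI cuts after the first base of each site, so after positions 71, 154.
ClaI sites (ATCGAT) start at positions 46, 173, 199.
ClaI cuts after base 2 of each site, so after positions 47, 174, 200.
Combined cut positions: 47, 71, 154, 174, 200.
Linear molecule, 5 cuts → 6 fragments:
  1–47 → 47 bp
  48–71 → 24 bp
  72–154 → 83 bp
  155–174 → 20 bp
  175–200 → 26 bp
  201–243 → 43 bp
Sorted largest to smallest: 83, 47, 43, 26, 24, 20 bp.

83, 47, 43, 26, 24, 20 bp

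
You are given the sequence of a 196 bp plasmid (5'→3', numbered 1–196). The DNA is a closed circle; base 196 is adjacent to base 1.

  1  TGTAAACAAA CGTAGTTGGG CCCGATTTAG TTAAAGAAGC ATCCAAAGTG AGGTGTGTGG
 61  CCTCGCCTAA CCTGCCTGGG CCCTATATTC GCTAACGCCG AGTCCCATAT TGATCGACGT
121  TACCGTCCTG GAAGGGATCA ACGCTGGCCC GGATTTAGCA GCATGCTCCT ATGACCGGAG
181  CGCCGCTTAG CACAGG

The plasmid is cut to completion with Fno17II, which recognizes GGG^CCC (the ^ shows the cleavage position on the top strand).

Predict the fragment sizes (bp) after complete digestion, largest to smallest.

Fno17II sites (GGGCCC) start at positions 18, 78.
Fno17II cuts after base 3 of each site, so after positions 20, 80.
Circular molecule, 2 cuts → 2 fragments:
  21–80 → 60 bp
  81–196 then 1–20 → 116 + 20 = 136 bp
Sorted largest to smallest: 136, 60 bp.

136, 60 bp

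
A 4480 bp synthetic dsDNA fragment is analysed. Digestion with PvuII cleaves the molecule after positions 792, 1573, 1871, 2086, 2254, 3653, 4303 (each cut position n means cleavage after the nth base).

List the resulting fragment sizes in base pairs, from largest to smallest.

1399, 792, 781, 650, 298, 215, 177, 168 bp

Linear molecule, 7 cuts → 8 fragments:
  792 − 0 = 792 bp
  1573 − 792 = 781 bp
  1871 − 1573 = 298 bp
  2086 − 1871 = 215 bp
  2254 − 2086 = 168 bp
  3653 − 2254 = 1399 bp
  4303 − 3653 = 650 bp
  4480 − 4303 = 177 bp
Sorted largest to smallest: 1399, 792, 781, 650, 298, 215, 177, 168 bp.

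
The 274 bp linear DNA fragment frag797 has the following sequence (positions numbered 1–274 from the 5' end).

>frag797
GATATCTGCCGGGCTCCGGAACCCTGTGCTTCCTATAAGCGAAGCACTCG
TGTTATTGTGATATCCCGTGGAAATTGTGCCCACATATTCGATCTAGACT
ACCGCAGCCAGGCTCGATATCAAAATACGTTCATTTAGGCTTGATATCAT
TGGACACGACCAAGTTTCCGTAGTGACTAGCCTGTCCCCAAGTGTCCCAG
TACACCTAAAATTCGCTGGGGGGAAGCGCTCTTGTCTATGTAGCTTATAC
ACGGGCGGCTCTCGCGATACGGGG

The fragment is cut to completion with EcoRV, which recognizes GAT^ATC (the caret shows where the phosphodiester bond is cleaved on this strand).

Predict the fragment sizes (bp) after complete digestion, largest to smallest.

129, 59, 56, 27, 3 bp

EcoRV sites (GATATC) start at positions 1, 60, 116, 143.
EcoRV cuts after base 3 of each site, so after positions 3, 62, 118, 145.
Linear molecule, 4 cuts → 5 fragments:
  1–3 → 3 bp
  4–62 → 59 bp
  63–118 → 56 bp
  119–145 → 27 bp
  146–274 → 129 bp
Sorted largest to smallest: 129, 59, 56, 27, 3 bp.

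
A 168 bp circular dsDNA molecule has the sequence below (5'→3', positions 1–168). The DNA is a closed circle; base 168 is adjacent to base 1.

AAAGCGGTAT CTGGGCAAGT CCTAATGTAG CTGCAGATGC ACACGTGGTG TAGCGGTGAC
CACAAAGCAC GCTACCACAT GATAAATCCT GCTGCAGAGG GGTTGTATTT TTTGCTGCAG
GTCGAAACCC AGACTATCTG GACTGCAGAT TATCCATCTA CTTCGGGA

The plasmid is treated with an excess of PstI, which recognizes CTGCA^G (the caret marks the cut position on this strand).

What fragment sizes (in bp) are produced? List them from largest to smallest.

61, 56, 28, 23 bp

PstI sites (CTGCAG) start at positions 31, 92, 115, 143.
PstI cuts after base 5 of each site (before the last base), so after positions 35, 96, 119, 147.
Circular molecule, 4 cuts → 4 fragments:
  36–96 → 61 bp
  97–119 → 23 bp
  120–147 → 28 bp
  148–168 then 1–35 → 21 + 35 = 56 bp
Sorted largest to smallest: 61, 56, 28, 23 bp.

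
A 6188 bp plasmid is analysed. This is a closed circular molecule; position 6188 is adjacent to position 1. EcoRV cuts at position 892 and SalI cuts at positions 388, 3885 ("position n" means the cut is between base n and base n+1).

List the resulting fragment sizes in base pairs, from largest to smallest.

2993, 2691, 504 bp

Combined cut positions (sorted): 388, 892, 3885.
Circular molecule, 3 cuts → 3 fragments:
  892 − 388 = 504 bp
  3885 − 892 = 2993 bp
  wrap: 6188 − 3885 + 388 = 2691 bp
Sorted largest to smallest: 2993, 2691, 504 bp.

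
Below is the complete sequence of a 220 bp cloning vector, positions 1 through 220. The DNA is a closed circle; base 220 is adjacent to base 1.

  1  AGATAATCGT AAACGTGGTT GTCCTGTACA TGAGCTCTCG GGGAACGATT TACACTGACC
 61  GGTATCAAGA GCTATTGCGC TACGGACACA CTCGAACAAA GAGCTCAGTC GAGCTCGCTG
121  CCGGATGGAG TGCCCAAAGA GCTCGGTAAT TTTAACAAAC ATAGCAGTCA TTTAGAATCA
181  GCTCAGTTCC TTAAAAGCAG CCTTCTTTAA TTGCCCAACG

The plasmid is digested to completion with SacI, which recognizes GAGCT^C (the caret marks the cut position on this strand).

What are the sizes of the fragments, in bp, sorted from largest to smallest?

113, 69, 28, 10 bp

SacI sites (GAGCTC) start at positions 32, 101, 111, 139.
SacI cuts after base 5 of each site (before the last base), so after positions 36, 105, 115, 143.
Circular molecule, 4 cuts → 4 fragments:
  37–105 → 69 bp
  106–115 → 10 bp
  116–143 → 28 bp
  144–220 then 1–36 → 77 + 36 = 113 bp
Sorted largest to smallest: 113, 69, 28, 10 bp.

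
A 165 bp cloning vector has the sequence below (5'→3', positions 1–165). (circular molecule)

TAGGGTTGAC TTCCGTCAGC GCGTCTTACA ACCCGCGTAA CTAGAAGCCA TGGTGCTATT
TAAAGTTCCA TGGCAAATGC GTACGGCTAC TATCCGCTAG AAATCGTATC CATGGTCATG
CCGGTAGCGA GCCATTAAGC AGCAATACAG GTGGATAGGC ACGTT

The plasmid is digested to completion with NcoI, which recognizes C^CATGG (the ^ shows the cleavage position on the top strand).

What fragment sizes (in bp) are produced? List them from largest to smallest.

103, 42, 20 bp

NcoI sites (CCATGG) start at positions 48, 68, 110.
NcoI cuts after the first base of each site, so after positions 48, 68, 110.
Circular molecule, 3 cuts → 3 fragments:
  49–68 → 20 bp
  69–110 → 42 bp
  111–165 then 1–48 → 55 + 48 = 103 bp
Sorted largest to smallest: 103, 42, 20 bp.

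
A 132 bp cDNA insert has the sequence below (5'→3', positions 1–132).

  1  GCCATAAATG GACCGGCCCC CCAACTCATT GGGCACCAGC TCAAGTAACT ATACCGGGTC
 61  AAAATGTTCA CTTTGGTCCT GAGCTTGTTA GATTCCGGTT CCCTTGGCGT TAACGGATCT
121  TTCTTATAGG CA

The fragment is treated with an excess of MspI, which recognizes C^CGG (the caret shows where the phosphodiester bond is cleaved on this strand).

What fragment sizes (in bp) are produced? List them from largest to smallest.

MspI sites (CCGG) start at positions 13, 54, 95.
MspI cuts after the first base of each site, so after positions 13, 54, 95.
Linear molecule, 3 cuts → 4 fragments:
  1–13 → 13 bp
  14–54 → 41 bp
  55–95 → 41 bp
  96–132 → 37 bp
Sorted largest to smallest: 41, 41, 37, 13 bp.

41, 41, 37, 13 bp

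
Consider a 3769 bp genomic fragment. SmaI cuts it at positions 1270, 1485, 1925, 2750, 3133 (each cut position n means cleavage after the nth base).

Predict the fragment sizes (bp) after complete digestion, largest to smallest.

1270, 825, 636, 440, 383, 215 bp

Linear molecule, 5 cuts → 6 fragments:
  1270 − 0 = 1270 bp
  1485 − 1270 = 215 bp
  1925 − 1485 = 440 bp
  2750 − 1925 = 825 bp
  3133 − 2750 = 383 bp
  3769 − 3133 = 636 bp
Sorted largest to smallest: 1270, 825, 636, 440, 383, 215 bp.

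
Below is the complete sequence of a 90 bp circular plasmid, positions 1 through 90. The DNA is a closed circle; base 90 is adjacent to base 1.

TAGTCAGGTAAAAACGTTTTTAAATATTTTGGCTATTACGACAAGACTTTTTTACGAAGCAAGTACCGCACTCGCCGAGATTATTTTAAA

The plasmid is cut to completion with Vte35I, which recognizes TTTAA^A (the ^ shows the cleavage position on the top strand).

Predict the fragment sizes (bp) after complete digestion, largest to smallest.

Vte35I sites (TTTAAA) start at positions 19, 85.
Vte35I cuts after base 5 of each site (before the last base), so after positions 23, 89.
Circular molecule, 2 cuts → 2 fragments:
  24–89 → 66 bp
  90–90 then 1–23 → 1 + 23 = 24 bp
Sorted largest to smallest: 66, 24 bp.

66, 24 bp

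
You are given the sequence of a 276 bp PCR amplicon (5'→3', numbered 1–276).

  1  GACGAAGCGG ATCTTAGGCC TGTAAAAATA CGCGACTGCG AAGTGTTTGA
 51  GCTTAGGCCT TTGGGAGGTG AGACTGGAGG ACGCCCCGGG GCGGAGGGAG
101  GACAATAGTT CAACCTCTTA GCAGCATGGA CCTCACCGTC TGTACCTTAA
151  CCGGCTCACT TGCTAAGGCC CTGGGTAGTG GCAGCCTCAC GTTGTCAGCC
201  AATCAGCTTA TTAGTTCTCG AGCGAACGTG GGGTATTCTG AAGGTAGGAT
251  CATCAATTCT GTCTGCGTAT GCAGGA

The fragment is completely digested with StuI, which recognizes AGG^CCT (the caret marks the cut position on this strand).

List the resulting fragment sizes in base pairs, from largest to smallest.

219, 39, 18 bp

StuI sites (AGGCCT) start at positions 16, 55.
StuI cuts after base 3 of each site, so after positions 18, 57.
Linear molecule, 2 cuts → 3 fragments:
  1–18 → 18 bp
  19–57 → 39 bp
  58–276 → 219 bp
Sorted largest to smallest: 219, 39, 18 bp.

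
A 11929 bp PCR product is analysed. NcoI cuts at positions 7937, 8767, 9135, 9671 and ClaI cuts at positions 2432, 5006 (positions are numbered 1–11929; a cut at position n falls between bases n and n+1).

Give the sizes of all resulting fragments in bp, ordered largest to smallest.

Combined cut positions (sorted): 2432, 5006, 7937, 8767, 9135, 9671.
Linear molecule, 6 cuts → 7 fragments:
  2432 − 0 = 2432 bp
  5006 − 2432 = 2574 bp
  7937 − 5006 = 2931 bp
  8767 − 7937 = 830 bp
  9135 − 8767 = 368 bp
  9671 − 9135 = 536 bp
  11929 − 9671 = 2258 bp
Sorted largest to smallest: 2931, 2574, 2432, 2258, 830, 536, 368 bp.

2931, 2574, 2432, 2258, 830, 536, 368 bp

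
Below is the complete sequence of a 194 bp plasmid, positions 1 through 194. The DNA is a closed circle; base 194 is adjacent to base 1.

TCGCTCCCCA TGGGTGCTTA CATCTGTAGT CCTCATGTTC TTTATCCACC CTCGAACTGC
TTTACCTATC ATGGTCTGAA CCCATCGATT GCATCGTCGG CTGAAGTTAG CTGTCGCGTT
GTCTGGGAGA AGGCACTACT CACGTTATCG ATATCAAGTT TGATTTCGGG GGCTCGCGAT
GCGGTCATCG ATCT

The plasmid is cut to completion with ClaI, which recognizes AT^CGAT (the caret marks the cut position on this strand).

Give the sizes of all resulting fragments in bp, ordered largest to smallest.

91, 63, 40 bp

ClaI sites (ATCGAT) start at positions 84, 147, 187.
ClaI cuts after base 2 of each site, so after positions 85, 148, 188.
Circular molecule, 3 cuts → 3 fragments:
  86–148 → 63 bp
  149–188 → 40 bp
  189–194 then 1–85 → 6 + 85 = 91 bp
Sorted largest to smallest: 91, 63, 40 bp.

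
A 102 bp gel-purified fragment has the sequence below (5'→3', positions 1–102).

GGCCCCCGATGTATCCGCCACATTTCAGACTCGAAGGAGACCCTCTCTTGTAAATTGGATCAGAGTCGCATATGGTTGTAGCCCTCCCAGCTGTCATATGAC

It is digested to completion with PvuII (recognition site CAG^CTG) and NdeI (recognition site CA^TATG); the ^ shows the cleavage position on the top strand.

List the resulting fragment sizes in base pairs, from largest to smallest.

70, 20, 6, 6 bp

The PvuII site (CAGCTG) starts at position 88.
PvuII cuts after base 3 of each site, so after position 90.
NdeI sites (CATATG) start at positions 69, 95.
NdeI cuts after base 2 of each site, so after positions 70, 96.
Combined cut positions: 70, 90, 96.
Linear molecule, 3 cuts → 4 fragments:
  1–70 → 70 bp
  71–90 → 20 bp
  91–96 → 6 bp
  97–102 → 6 bp
Sorted largest to smallest: 70, 20, 6, 6 bp.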